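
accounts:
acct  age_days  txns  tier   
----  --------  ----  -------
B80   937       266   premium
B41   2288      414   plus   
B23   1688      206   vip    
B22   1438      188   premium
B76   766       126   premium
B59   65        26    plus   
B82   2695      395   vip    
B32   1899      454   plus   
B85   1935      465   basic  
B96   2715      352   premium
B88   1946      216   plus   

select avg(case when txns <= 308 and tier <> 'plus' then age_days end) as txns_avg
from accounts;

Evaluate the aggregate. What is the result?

1207.25

acct=B80: ✓ → 937
acct=B41: ✗
acct=B23: ✓ → 1688
acct=B22: ✓ → 1438
acct=B76: ✓ → 766
acct=B59: ✗
acct=B82: ✗
acct=B32: ✗
acct=B85: ✗
acct=B96: ✗
acct=B88: ✗
txns_avg = (937 + 1688 + 1438 + 766) / 4 = 1207.25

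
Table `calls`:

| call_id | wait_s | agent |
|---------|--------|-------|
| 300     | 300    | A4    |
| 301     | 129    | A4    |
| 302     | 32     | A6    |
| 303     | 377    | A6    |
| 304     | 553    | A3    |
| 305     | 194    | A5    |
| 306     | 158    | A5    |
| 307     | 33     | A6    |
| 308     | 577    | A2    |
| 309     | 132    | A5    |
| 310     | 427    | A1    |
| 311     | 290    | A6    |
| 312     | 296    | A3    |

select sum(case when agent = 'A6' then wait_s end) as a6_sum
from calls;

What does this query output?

732

call_id=300: ✗
call_id=301: ✗
call_id=302: ✓ → 32
call_id=303: ✓ → 377
call_id=304: ✗
call_id=305: ✗
call_id=306: ✗
call_id=307: ✓ → 33
call_id=308: ✗
call_id=309: ✗
call_id=310: ✗
call_id=311: ✓ → 290
call_id=312: ✗
a6_sum = 32 + 377 + 33 + 290 = 732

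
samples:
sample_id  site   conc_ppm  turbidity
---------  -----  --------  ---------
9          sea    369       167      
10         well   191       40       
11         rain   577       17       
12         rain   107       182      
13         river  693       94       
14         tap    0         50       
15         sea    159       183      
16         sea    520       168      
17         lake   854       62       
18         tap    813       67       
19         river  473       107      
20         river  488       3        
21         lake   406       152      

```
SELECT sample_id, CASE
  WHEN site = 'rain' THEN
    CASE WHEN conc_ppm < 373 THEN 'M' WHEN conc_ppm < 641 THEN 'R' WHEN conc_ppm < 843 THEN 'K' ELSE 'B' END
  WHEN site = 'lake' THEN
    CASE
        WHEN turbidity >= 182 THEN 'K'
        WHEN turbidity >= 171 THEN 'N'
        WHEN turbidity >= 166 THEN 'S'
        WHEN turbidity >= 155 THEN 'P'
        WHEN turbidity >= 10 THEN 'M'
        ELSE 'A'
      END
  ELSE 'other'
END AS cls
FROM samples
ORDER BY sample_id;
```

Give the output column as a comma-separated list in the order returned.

sample_id=9: site='sea' → outer ELSE → other
sample_id=10: site='well' → outer ELSE → other
sample_id=11: site='rain' → inner[conc_ppm < 641] → R
sample_id=12: site='rain' → inner[conc_ppm < 373] → M
sample_id=13: site='river' → outer ELSE → other
sample_id=14: site='tap' → outer ELSE → other
sample_id=15: site='sea' → outer ELSE → other
sample_id=16: site='sea' → outer ELSE → other
sample_id=17: site='lake' → inner[turbidity >= 10] → M
sample_id=18: site='tap' → outer ELSE → other
sample_id=19: site='river' → outer ELSE → other
sample_id=20: site='river' → outer ELSE → other
sample_id=21: site='lake' → inner[turbidity >= 10] → M

other, other, R, M, other, other, other, other, M, other, other, other, M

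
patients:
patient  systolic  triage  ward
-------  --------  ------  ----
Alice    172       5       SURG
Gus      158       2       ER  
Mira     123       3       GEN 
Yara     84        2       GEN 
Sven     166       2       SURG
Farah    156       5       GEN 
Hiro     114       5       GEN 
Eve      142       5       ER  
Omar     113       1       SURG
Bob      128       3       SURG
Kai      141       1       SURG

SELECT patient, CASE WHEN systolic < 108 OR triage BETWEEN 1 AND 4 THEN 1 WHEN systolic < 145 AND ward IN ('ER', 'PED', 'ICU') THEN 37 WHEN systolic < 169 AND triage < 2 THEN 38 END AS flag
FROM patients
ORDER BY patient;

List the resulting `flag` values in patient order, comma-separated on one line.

patient=Alice: (no match → NULL) → NULL
patient=Bob: systolic < 108 OR triage BETWEEN 1 AND 4 → 1
patient=Eve: systolic < 145 AND ward IN ('ER', 'PED', 'ICU') → 37
patient=Farah: (no match → NULL) → NULL
patient=Gus: systolic < 108 OR triage BETWEEN 1 AND 4 → 1
patient=Hiro: (no match → NULL) → NULL
patient=Kai: systolic < 108 OR triage BETWEEN 1 AND 4 → 1
patient=Mira: systolic < 108 OR triage BETWEEN 1 AND 4 → 1
patient=Omar: systolic < 108 OR triage BETWEEN 1 AND 4 → 1
patient=Sven: systolic < 108 OR triage BETWEEN 1 AND 4 → 1
patient=Yara: systolic < 108 OR triage BETWEEN 1 AND 4 → 1

NULL, 1, 37, NULL, 1, NULL, 1, 1, 1, 1, 1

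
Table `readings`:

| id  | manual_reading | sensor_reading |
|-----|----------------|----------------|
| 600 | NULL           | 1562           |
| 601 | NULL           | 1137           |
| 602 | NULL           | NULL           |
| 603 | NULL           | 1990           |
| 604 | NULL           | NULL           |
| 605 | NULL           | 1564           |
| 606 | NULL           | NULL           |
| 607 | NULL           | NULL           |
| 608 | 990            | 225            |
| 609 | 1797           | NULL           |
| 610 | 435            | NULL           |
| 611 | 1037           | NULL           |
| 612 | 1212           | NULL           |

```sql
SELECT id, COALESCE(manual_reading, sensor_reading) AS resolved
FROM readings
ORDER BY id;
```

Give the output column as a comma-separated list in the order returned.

id=600: manual_reading=NULL, sensor_reading=1562 → 1562
id=601: manual_reading=NULL, sensor_reading=1137 → 1137
id=602: manual_reading=NULL, sensor_reading=NULL (all NULL) → NULL
id=603: manual_reading=NULL, sensor_reading=1990 → 1990
id=604: manual_reading=NULL, sensor_reading=NULL (all NULL) → NULL
id=605: manual_reading=NULL, sensor_reading=1564 → 1564
id=606: manual_reading=NULL, sensor_reading=NULL (all NULL) → NULL
id=607: manual_reading=NULL, sensor_reading=NULL (all NULL) → NULL
id=608: manual_reading=990 → 990
id=609: manual_reading=1797 → 1797
id=610: manual_reading=435 → 435
id=611: manual_reading=1037 → 1037
id=612: manual_reading=1212 → 1212

1562, 1137, NULL, 1990, NULL, 1564, NULL, NULL, 990, 1797, 435, 1037, 1212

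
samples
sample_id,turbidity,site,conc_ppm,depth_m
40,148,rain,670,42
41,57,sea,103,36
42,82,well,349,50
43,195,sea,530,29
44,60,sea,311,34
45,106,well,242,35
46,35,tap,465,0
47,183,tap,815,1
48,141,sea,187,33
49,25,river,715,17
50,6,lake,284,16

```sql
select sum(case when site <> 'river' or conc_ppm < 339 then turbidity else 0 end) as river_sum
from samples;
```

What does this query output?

1013

sample_id=40: ✓ → 148
sample_id=41: ✓ → 57
sample_id=42: ✓ → 82
sample_id=43: ✓ → 195
sample_id=44: ✓ → 60
sample_id=45: ✓ → 106
sample_id=46: ✓ → 35
sample_id=47: ✓ → 183
sample_id=48: ✓ → 141
sample_id=49: ✗
sample_id=50: ✓ → 6
river_sum = 148 + 57 + 82 + 195 + 60 + 106 + 35 + 183 + 141 + 6 = 1013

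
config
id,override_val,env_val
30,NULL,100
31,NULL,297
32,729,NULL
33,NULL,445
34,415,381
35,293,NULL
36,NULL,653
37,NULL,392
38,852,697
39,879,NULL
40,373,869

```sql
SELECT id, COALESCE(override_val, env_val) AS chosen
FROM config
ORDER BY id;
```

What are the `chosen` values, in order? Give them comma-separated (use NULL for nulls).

100, 297, 729, 445, 415, 293, 653, 392, 852, 879, 373

id=30: override_val=NULL, env_val=100 → 100
id=31: override_val=NULL, env_val=297 → 297
id=32: override_val=729 → 729
id=33: override_val=NULL, env_val=445 → 445
id=34: override_val=415 → 415
id=35: override_val=293 → 293
id=36: override_val=NULL, env_val=653 → 653
id=37: override_val=NULL, env_val=392 → 392
id=38: override_val=852 → 852
id=39: override_val=879 → 879
id=40: override_val=373 → 373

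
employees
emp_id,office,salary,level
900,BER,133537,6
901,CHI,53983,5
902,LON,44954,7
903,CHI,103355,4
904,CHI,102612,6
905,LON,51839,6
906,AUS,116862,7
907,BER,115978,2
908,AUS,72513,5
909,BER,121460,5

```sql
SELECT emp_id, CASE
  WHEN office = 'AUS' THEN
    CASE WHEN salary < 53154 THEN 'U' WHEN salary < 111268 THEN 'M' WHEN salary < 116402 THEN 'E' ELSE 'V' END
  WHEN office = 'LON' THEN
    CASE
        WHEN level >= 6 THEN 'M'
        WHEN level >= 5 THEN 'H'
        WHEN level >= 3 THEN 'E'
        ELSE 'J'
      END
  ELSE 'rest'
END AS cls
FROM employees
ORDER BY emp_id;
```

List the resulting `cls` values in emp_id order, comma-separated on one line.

rest, rest, M, rest, rest, M, V, rest, M, rest

emp_id=900: office='BER' → outer ELSE → rest
emp_id=901: office='CHI' → outer ELSE → rest
emp_id=902: office='LON' → inner[level >= 6] → M
emp_id=903: office='CHI' → outer ELSE → rest
emp_id=904: office='CHI' → outer ELSE → rest
emp_id=905: office='LON' → inner[level >= 6] → M
emp_id=906: office='AUS' → inner[ELSE] → V
emp_id=907: office='BER' → outer ELSE → rest
emp_id=908: office='AUS' → inner[salary < 111268] → M
emp_id=909: office='BER' → outer ELSE → rest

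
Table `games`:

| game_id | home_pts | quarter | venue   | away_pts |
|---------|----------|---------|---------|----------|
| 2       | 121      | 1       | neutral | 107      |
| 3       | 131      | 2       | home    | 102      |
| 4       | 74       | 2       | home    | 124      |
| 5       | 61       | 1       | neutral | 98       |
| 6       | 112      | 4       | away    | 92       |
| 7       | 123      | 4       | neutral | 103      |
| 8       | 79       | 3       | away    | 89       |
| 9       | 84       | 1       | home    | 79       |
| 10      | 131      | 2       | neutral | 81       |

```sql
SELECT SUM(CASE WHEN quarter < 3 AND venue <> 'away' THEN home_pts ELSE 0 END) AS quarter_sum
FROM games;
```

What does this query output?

game_id=2: ✓ → 121
game_id=3: ✓ → 131
game_id=4: ✓ → 74
game_id=5: ✓ → 61
game_id=6: ✗
game_id=7: ✗
game_id=8: ✗
game_id=9: ✓ → 84
game_id=10: ✓ → 131
quarter_sum = 121 + 131 + 74 + 61 + 84 + 131 = 602

602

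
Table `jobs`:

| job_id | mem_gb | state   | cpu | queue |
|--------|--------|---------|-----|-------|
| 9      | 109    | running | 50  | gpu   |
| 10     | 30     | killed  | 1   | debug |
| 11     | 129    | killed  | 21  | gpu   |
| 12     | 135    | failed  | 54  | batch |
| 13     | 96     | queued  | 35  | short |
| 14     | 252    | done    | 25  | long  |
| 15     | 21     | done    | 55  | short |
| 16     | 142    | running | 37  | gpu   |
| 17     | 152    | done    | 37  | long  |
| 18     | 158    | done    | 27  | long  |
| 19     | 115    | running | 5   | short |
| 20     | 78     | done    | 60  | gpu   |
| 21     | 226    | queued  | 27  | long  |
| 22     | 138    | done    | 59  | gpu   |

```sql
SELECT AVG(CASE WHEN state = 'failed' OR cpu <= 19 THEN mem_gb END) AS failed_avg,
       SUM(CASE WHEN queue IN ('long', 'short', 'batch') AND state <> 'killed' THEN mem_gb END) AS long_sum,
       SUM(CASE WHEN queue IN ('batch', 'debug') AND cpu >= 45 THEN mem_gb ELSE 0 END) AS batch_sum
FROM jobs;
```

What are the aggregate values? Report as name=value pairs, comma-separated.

[failed_avg: state = 'failed' OR cpu <= 19]
job_id=9: ✗
job_id=10: ✓ → 30
job_id=11: ✗
job_id=12: ✓ → 135
job_id=13: ✗
job_id=14: ✗
job_id=15: ✗
job_id=16: ✗
job_id=17: ✗
job_id=18: ✗
job_id=19: ✓ → 115
job_id=20: ✗
job_id=21: ✗
job_id=22: ✗
failed_avg = (30 + 135 + 115) / 3 = 93.3333333333
—
[long_sum: queue IN ('long', 'short', 'batch') AND state <> 'killed']
job_id=9: ✗
job_id=10: ✗
job_id=11: ✗
job_id=12: ✓ → 135
job_id=13: ✓ → 96
job_id=14: ✓ → 252
job_id=15: ✓ → 21
job_id=16: ✗
job_id=17: ✓ → 152
job_id=18: ✓ → 158
job_id=19: ✓ → 115
job_id=20: ✗
job_id=21: ✓ → 226
job_id=22: ✗
long_sum = 135 + 96 + 252 + 21 + 152 + 158 + 115 + 226 = 1155
—
[batch_sum: queue IN ('batch', 'debug') AND cpu >= 45]
job_id=9: ✗
job_id=10: ✗
job_id=11: ✗
job_id=12: ✓ → 135
job_id=13: ✗
job_id=14: ✗
job_id=15: ✗
job_id=16: ✗
job_id=17: ✗
job_id=18: ✗
job_id=19: ✗
job_id=20: ✗
job_id=21: ✗
job_id=22: ✗
batch_sum = 135

failed_avg=93.3333333333, long_sum=1155, batch_sum=135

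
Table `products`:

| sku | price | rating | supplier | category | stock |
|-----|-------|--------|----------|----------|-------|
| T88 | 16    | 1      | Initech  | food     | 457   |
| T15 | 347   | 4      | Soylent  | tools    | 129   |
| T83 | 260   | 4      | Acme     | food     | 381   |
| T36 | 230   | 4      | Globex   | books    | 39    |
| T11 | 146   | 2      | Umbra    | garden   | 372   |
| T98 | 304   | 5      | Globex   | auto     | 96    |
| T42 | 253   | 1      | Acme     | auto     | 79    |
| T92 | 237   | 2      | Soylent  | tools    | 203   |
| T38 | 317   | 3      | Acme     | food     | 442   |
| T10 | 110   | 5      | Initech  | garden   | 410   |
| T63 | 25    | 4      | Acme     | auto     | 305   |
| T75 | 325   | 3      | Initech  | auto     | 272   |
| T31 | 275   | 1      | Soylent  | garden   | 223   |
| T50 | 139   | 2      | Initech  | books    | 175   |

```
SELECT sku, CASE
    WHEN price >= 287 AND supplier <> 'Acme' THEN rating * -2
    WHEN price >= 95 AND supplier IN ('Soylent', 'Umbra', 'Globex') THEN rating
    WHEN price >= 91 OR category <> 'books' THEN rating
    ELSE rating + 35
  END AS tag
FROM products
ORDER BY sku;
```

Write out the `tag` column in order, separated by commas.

5, 2, -8, 1, 4, 3, 1, 2, 4, -6, 4, 1, 2, -10

sku=T10: price >= 91 OR category <> 'books' → 5
sku=T11: price >= 95 AND supplier IN ('Soylent', 'Umbra', 'Globex') → 2
sku=T15: price >= 287 AND supplier <> 'Acme' → -8
sku=T31: price >= 95 AND supplier IN ('Soylent', 'Umbra', 'Globex') → 1
sku=T36: price >= 95 AND supplier IN ('Soylent', 'Umbra', 'Globex') → 4
sku=T38: price >= 91 OR category <> 'books' → 3
sku=T42: price >= 91 OR category <> 'books' → 1
sku=T50: price >= 91 OR category <> 'books' → 2
sku=T63: price >= 91 OR category <> 'books' → 4
sku=T75: price >= 287 AND supplier <> 'Acme' → -6
sku=T83: price >= 91 OR category <> 'books' → 4
sku=T88: price >= 91 OR category <> 'books' → 1
sku=T92: price >= 95 AND supplier IN ('Soylent', 'Umbra', 'Globex') → 2
sku=T98: price >= 287 AND supplier <> 'Acme' → -10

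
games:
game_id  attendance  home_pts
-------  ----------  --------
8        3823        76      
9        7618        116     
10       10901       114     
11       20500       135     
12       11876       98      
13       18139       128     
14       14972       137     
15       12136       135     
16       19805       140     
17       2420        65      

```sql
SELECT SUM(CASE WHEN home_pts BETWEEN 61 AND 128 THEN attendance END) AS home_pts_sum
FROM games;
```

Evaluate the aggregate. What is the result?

54777

game_id=8: ✓ → 3823
game_id=9: ✓ → 7618
game_id=10: ✓ → 10901
game_id=11: ✗
game_id=12: ✓ → 11876
game_id=13: ✓ → 18139
game_id=14: ✗
game_id=15: ✗
game_id=16: ✗
game_id=17: ✓ → 2420
home_pts_sum = 3823 + 7618 + 10901 + 11876 + 18139 + 2420 = 54777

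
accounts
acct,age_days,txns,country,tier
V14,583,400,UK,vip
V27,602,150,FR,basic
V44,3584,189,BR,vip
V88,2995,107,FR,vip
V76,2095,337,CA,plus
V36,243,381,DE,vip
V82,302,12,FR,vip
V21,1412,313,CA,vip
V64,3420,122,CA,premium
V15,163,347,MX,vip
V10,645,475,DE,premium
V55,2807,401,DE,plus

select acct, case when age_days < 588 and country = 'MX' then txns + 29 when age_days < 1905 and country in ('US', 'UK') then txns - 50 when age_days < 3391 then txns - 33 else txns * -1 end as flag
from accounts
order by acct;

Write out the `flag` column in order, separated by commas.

442, 350, 376, 280, 117, 348, -189, 368, -122, 304, -21, 74

acct=V10: age_days < 3391 → 442
acct=V14: age_days < 1905 and country in ('US', 'UK') → 350
acct=V15: age_days < 588 and country = 'MX' → 376
acct=V21: age_days < 3391 → 280
acct=V27: age_days < 3391 → 117
acct=V36: age_days < 3391 → 348
acct=V44: ELSE → -189
acct=V55: age_days < 3391 → 368
acct=V64: ELSE → -122
acct=V76: age_days < 3391 → 304
acct=V82: age_days < 3391 → -21
acct=V88: age_days < 3391 → 74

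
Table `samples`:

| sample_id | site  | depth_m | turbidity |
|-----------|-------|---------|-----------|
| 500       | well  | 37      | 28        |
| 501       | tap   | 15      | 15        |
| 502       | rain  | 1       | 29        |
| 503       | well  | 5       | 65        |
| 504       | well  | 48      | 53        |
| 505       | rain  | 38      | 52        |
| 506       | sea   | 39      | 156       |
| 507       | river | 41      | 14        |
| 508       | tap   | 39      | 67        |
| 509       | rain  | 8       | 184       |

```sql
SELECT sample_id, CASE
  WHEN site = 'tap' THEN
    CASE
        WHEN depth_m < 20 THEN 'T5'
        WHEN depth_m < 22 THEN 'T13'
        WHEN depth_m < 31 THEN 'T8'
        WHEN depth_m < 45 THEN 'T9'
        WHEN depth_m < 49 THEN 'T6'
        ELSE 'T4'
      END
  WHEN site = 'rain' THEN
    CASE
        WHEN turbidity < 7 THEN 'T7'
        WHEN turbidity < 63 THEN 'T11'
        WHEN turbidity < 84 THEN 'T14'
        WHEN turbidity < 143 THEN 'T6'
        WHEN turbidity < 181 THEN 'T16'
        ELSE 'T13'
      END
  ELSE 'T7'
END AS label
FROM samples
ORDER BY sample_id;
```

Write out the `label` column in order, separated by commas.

sample_id=500: site='well' → outer ELSE → T7
sample_id=501: site='tap' → inner[depth_m < 20] → T5
sample_id=502: site='rain' → inner[turbidity < 63] → T11
sample_id=503: site='well' → outer ELSE → T7
sample_id=504: site='well' → outer ELSE → T7
sample_id=505: site='rain' → inner[turbidity < 63] → T11
sample_id=506: site='sea' → outer ELSE → T7
sample_id=507: site='river' → outer ELSE → T7
sample_id=508: site='tap' → inner[depth_m < 45] → T9
sample_id=509: site='rain' → inner[ELSE] → T13

T7, T5, T11, T7, T7, T11, T7, T7, T9, T13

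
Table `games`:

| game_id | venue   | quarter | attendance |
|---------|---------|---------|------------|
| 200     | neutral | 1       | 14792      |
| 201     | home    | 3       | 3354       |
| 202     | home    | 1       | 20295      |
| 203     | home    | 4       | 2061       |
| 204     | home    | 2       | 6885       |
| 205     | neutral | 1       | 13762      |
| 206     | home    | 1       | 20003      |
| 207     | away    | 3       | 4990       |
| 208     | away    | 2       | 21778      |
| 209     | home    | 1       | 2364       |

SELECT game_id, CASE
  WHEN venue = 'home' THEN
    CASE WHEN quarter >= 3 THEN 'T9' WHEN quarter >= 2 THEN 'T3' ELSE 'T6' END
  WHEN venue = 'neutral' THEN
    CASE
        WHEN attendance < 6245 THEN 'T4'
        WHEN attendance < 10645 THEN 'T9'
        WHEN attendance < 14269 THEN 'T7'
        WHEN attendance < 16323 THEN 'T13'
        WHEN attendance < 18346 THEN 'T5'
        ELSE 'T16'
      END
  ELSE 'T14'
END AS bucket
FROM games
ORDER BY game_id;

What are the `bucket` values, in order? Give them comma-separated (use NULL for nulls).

T13, T9, T6, T9, T3, T7, T6, T14, T14, T6

game_id=200: venue='neutral' → inner[attendance < 16323] → T13
game_id=201: venue='home' → inner[quarter >= 3] → T9
game_id=202: venue='home' → inner[ELSE] → T6
game_id=203: venue='home' → inner[quarter >= 3] → T9
game_id=204: venue='home' → inner[quarter >= 2] → T3
game_id=205: venue='neutral' → inner[attendance < 14269] → T7
game_id=206: venue='home' → inner[ELSE] → T6
game_id=207: venue='away' → outer ELSE → T14
game_id=208: venue='away' → outer ELSE → T14
game_id=209: venue='home' → inner[ELSE] → T6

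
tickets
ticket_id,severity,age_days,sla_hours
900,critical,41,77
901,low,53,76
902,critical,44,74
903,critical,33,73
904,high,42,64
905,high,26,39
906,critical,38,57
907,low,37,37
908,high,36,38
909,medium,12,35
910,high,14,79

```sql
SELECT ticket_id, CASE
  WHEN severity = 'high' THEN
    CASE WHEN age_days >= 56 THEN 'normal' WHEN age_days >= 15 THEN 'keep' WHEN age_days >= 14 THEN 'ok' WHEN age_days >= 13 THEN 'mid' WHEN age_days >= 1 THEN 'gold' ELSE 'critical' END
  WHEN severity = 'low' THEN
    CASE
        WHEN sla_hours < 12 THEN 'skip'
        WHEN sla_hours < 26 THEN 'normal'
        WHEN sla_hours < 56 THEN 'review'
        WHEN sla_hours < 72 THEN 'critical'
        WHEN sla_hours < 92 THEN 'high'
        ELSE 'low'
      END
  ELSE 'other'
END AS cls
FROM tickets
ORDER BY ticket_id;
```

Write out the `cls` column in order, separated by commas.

other, high, other, other, keep, keep, other, review, keep, other, ok

ticket_id=900: severity='critical' → outer ELSE → other
ticket_id=901: severity='low' → inner[sla_hours < 92] → high
ticket_id=902: severity='critical' → outer ELSE → other
ticket_id=903: severity='critical' → outer ELSE → other
ticket_id=904: severity='high' → inner[age_days >= 15] → keep
ticket_id=905: severity='high' → inner[age_days >= 15] → keep
ticket_id=906: severity='critical' → outer ELSE → other
ticket_id=907: severity='low' → inner[sla_hours < 56] → review
ticket_id=908: severity='high' → inner[age_days >= 15] → keep
ticket_id=909: severity='medium' → outer ELSE → other
ticket_id=910: severity='high' → inner[age_days >= 14] → ok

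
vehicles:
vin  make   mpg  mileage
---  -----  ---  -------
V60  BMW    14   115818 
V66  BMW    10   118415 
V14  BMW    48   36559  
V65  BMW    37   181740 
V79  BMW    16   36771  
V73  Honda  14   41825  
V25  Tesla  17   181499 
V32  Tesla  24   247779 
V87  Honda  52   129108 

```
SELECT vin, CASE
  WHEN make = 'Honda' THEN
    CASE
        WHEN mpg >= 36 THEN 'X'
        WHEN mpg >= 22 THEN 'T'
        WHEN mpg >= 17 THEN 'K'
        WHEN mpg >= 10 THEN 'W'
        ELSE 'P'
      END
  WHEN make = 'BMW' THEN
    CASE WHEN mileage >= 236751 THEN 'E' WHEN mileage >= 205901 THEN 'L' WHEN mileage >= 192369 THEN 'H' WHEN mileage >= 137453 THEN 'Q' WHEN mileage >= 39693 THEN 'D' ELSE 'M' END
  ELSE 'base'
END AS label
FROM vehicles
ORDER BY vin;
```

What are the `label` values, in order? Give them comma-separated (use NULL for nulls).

vin=V14: make='BMW' → inner[ELSE] → M
vin=V25: make='Tesla' → outer ELSE → base
vin=V32: make='Tesla' → outer ELSE → base
vin=V60: make='BMW' → inner[mileage >= 39693] → D
vin=V65: make='BMW' → inner[mileage >= 137453] → Q
vin=V66: make='BMW' → inner[mileage >= 39693] → D
vin=V73: make='Honda' → inner[mpg >= 10] → W
vin=V79: make='BMW' → inner[ELSE] → M
vin=V87: make='Honda' → inner[mpg >= 36] → X

M, base, base, D, Q, D, W, M, X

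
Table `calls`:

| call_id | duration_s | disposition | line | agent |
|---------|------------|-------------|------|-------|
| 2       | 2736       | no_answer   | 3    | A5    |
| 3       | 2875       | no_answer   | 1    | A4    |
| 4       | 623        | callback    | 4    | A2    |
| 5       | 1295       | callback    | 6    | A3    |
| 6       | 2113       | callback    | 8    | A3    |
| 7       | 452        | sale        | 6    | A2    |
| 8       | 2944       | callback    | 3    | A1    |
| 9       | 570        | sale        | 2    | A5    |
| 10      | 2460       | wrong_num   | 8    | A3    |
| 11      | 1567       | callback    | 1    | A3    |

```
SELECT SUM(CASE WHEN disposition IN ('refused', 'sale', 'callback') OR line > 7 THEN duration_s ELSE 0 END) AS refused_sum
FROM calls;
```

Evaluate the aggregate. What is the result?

call_id=2: ✗
call_id=3: ✗
call_id=4: ✓ → 623
call_id=5: ✓ → 1295
call_id=6: ✓ → 2113
call_id=7: ✓ → 452
call_id=8: ✓ → 2944
call_id=9: ✓ → 570
call_id=10: ✓ → 2460
call_id=11: ✓ → 1567
refused_sum = 623 + 1295 + 2113 + 452 + 2944 + 570 + 2460 + 1567 = 12024

12024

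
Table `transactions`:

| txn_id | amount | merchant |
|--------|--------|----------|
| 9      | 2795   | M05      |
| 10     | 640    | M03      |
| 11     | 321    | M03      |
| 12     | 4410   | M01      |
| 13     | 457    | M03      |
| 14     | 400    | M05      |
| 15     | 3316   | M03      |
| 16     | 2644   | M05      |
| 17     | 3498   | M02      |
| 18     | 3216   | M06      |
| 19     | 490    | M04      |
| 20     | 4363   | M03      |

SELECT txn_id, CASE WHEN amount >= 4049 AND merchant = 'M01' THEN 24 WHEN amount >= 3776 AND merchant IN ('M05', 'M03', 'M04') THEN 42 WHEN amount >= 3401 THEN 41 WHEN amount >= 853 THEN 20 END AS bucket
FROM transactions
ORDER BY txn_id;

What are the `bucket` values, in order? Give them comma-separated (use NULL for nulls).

txn_id=9: amount >= 853 → 20
txn_id=10: (no match → NULL) → NULL
txn_id=11: (no match → NULL) → NULL
txn_id=12: amount >= 4049 AND merchant = 'M01' → 24
txn_id=13: (no match → NULL) → NULL
txn_id=14: (no match → NULL) → NULL
txn_id=15: amount >= 853 → 20
txn_id=16: amount >= 853 → 20
txn_id=17: amount >= 3401 → 41
txn_id=18: amount >= 853 → 20
txn_id=19: (no match → NULL) → NULL
txn_id=20: amount >= 3776 AND merchant IN ('M05', 'M03', 'M04') → 42

20, NULL, NULL, 24, NULL, NULL, 20, 20, 41, 20, NULL, 42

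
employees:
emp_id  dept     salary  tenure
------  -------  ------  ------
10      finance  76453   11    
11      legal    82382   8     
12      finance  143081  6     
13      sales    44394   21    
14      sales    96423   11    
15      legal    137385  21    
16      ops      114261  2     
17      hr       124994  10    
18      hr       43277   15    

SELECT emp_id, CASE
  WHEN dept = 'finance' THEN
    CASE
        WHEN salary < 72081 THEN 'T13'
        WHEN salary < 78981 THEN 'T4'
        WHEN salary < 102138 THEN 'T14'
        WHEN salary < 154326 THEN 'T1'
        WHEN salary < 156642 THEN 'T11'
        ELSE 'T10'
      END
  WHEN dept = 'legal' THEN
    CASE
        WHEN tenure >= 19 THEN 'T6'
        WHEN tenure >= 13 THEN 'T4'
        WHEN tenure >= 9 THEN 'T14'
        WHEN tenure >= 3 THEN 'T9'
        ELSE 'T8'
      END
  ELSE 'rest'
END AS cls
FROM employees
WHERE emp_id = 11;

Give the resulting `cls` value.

emp_id = 11: dept=legal, salary=82382, tenure=8.
dept='legal' → inner[tenure >= 3] → T9

T9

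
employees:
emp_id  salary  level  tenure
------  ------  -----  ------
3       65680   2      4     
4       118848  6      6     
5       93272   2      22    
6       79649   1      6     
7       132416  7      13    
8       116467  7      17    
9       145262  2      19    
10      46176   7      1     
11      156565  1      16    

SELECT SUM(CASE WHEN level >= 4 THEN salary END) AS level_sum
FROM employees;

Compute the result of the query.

413907

emp_id=3: ✗
emp_id=4: ✓ → 118848
emp_id=5: ✗
emp_id=6: ✗
emp_id=7: ✓ → 132416
emp_id=8: ✓ → 116467
emp_id=9: ✗
emp_id=10: ✓ → 46176
emp_id=11: ✗
level_sum = 118848 + 132416 + 116467 + 46176 = 413907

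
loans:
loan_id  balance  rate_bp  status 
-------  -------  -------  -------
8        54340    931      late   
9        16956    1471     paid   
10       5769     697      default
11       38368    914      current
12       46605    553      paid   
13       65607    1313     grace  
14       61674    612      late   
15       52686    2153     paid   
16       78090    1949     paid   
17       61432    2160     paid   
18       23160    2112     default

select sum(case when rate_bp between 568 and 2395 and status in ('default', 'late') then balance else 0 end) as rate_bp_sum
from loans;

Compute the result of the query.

loan_id=8: ✓ → 54340
loan_id=9: ✗
loan_id=10: ✓ → 5769
loan_id=11: ✗
loan_id=12: ✗
loan_id=13: ✗
loan_id=14: ✓ → 61674
loan_id=15: ✗
loan_id=16: ✗
loan_id=17: ✗
loan_id=18: ✓ → 23160
rate_bp_sum = 54340 + 5769 + 61674 + 23160 = 144943

144943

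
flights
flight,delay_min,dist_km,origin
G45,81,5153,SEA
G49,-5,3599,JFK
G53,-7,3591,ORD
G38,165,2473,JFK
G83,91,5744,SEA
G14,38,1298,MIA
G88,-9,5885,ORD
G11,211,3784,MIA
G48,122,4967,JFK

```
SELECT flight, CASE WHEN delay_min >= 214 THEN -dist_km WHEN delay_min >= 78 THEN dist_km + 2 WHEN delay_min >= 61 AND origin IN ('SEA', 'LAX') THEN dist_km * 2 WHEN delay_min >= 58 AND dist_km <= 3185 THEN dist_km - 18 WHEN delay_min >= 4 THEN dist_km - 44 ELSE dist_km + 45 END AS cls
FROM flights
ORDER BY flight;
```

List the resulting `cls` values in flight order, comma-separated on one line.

flight=G11: delay_min >= 78 → 3786
flight=G14: delay_min >= 4 → 1254
flight=G38: delay_min >= 78 → 2475
flight=G45: delay_min >= 78 → 5155
flight=G48: delay_min >= 78 → 4969
flight=G49: ELSE → 3644
flight=G53: ELSE → 3636
flight=G83: delay_min >= 78 → 5746
flight=G88: ELSE → 5930

3786, 1254, 2475, 5155, 4969, 3644, 3636, 5746, 5930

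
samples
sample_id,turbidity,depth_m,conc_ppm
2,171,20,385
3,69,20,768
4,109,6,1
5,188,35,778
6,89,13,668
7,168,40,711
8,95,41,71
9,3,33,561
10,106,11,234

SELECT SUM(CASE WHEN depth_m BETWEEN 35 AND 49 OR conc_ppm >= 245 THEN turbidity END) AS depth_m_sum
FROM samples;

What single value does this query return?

783

sample_id=2: ✓ → 171
sample_id=3: ✓ → 69
sample_id=4: ✗
sample_id=5: ✓ → 188
sample_id=6: ✓ → 89
sample_id=7: ✓ → 168
sample_id=8: ✓ → 95
sample_id=9: ✓ → 3
sample_id=10: ✗
depth_m_sum = 171 + 69 + 188 + 89 + 168 + 95 + 3 = 783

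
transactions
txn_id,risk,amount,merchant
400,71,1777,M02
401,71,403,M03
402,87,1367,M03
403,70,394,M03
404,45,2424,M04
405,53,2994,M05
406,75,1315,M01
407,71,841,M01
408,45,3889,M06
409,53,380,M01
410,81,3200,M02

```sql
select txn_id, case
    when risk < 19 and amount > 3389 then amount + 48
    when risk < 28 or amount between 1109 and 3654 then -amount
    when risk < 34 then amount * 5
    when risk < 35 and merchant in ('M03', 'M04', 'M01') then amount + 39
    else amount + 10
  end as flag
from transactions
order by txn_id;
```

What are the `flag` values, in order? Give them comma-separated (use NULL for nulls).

-1777, 413, -1367, 404, -2424, -2994, -1315, 851, 3899, 390, -3200

txn_id=400: risk < 28 or amount between 1109 and 3654 → -1777
txn_id=401: ELSE → 413
txn_id=402: risk < 28 or amount between 1109 and 3654 → -1367
txn_id=403: ELSE → 404
txn_id=404: risk < 28 or amount between 1109 and 3654 → -2424
txn_id=405: risk < 28 or amount between 1109 and 3654 → -2994
txn_id=406: risk < 28 or amount between 1109 and 3654 → -1315
txn_id=407: ELSE → 851
txn_id=408: ELSE → 3899
txn_id=409: ELSE → 390
txn_id=410: risk < 28 or amount between 1109 and 3654 → -3200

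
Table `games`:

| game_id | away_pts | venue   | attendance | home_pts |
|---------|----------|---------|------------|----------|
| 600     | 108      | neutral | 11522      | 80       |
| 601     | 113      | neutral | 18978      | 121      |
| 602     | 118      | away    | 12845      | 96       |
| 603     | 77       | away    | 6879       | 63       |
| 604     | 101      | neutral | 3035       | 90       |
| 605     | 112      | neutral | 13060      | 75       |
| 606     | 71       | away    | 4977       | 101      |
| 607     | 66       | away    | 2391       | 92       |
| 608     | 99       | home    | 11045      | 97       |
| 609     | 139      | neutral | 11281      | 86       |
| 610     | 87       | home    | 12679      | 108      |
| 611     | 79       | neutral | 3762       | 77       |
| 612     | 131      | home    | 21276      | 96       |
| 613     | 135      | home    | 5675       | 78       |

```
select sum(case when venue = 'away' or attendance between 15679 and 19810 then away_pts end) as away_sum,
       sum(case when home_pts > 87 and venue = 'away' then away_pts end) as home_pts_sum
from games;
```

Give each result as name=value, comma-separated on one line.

away_sum=445, home_pts_sum=255

[away_sum: venue = 'away' or attendance between 15679 and 19810]
game_id=600: ✗
game_id=601: ✓ → 113
game_id=602: ✓ → 118
game_id=603: ✓ → 77
game_id=604: ✗
game_id=605: ✗
game_id=606: ✓ → 71
game_id=607: ✓ → 66
game_id=608: ✗
game_id=609: ✗
game_id=610: ✗
game_id=611: ✗
game_id=612: ✗
game_id=613: ✗
away_sum = 113 + 118 + 77 + 71 + 66 = 445
—
[home_pts_sum: home_pts > 87 and venue = 'away']
game_id=600: ✗
game_id=601: ✗
game_id=602: ✓ → 118
game_id=603: ✗
game_id=604: ✗
game_id=605: ✗
game_id=606: ✓ → 71
game_id=607: ✓ → 66
game_id=608: ✗
game_id=609: ✗
game_id=610: ✗
game_id=611: ✗
game_id=612: ✗
game_id=613: ✗
home_pts_sum = 118 + 71 + 66 = 255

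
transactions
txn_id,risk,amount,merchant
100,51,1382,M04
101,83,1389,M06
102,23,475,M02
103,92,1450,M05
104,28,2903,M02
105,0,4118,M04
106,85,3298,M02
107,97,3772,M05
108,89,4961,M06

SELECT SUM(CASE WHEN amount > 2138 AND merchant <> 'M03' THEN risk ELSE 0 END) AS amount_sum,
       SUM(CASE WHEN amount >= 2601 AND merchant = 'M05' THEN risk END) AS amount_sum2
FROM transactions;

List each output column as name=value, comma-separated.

[amount_sum: amount > 2138 AND merchant <> 'M03']
txn_id=100: ✗
txn_id=101: ✗
txn_id=102: ✗
txn_id=103: ✗
txn_id=104: ✓ → 28
txn_id=105: ✓ → 0
txn_id=106: ✓ → 85
txn_id=107: ✓ → 97
txn_id=108: ✓ → 89
amount_sum = 28 + 85 + 97 + 89 = 299
—
[amount_sum2: amount >= 2601 AND merchant = 'M05']
txn_id=100: ✗
txn_id=101: ✗
txn_id=102: ✗
txn_id=103: ✗
txn_id=104: ✗
txn_id=105: ✗
txn_id=106: ✗
txn_id=107: ✓ → 97
txn_id=108: ✗
amount_sum2 = 97

amount_sum=299, amount_sum2=97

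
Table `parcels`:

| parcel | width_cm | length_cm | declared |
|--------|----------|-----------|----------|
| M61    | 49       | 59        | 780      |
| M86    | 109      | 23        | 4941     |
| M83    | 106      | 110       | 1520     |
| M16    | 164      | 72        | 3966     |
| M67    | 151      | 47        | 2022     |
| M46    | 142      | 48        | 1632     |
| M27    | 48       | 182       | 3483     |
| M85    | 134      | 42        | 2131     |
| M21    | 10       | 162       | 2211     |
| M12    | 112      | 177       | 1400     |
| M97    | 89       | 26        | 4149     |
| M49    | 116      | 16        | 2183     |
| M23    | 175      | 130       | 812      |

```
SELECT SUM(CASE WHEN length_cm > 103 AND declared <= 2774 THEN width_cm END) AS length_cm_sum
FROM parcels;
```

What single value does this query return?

parcel=M61: ✗
parcel=M86: ✗
parcel=M83: ✓ → 106
parcel=M16: ✗
parcel=M67: ✗
parcel=M46: ✗
parcel=M27: ✗
parcel=M85: ✗
parcel=M21: ✓ → 10
parcel=M12: ✓ → 112
parcel=M97: ✗
parcel=M49: ✗
parcel=M23: ✓ → 175
length_cm_sum = 106 + 10 + 112 + 175 = 403

403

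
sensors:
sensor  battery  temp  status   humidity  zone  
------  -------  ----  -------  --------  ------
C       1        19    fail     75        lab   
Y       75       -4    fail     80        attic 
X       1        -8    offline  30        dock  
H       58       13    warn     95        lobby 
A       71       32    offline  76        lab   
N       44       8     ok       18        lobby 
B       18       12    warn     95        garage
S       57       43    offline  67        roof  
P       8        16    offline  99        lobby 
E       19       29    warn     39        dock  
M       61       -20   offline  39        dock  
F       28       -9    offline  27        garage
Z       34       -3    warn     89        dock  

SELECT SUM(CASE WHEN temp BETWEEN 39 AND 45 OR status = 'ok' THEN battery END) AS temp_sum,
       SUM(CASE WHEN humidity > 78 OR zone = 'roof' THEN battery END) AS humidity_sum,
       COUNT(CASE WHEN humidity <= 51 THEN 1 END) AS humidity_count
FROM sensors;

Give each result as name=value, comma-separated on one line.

temp_sum=101, humidity_sum=250, humidity_count=5

[temp_sum: temp BETWEEN 39 AND 45 OR status = 'ok']
sensor=C: ✗
sensor=Y: ✗
sensor=X: ✗
sensor=H: ✗
sensor=A: ✗
sensor=N: ✓ → 44
sensor=B: ✗
sensor=S: ✓ → 57
sensor=P: ✗
sensor=E: ✗
sensor=M: ✗
sensor=F: ✗
sensor=Z: ✗
temp_sum = 44 + 57 = 101
—
[humidity_sum: humidity > 78 OR zone = 'roof']
sensor=C: ✗
sensor=Y: ✓ → 75
sensor=X: ✗
sensor=H: ✓ → 58
sensor=A: ✗
sensor=N: ✗
sensor=B: ✓ → 18
sensor=S: ✓ → 57
sensor=P: ✓ → 8
sensor=E: ✗
sensor=M: ✗
sensor=F: ✗
sensor=Z: ✓ → 34
humidity_sum = 75 + 58 + 18 + 57 + 8 + 34 = 250
—
[humidity_count: humidity <= 51]
sensor=C: ✗
sensor=Y: ✗
sensor=X: ✓ → 1
sensor=H: ✗
sensor=A: ✗
sensor=N: ✓ → 1
sensor=B: ✗
sensor=S: ✗
sensor=P: ✗
sensor=E: ✓ → 1
sensor=M: ✓ → 1
sensor=F: ✓ → 1
sensor=Z: ✗
humidity_count = COUNT(1, 1, 1, 1, 1) = 5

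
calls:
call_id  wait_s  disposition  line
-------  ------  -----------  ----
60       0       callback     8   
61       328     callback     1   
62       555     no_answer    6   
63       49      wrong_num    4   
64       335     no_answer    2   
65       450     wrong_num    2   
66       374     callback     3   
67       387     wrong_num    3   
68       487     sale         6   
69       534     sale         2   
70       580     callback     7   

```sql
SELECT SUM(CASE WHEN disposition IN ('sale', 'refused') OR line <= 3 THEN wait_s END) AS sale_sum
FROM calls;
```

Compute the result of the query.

call_id=60: ✗
call_id=61: ✓ → 328
call_id=62: ✗
call_id=63: ✗
call_id=64: ✓ → 335
call_id=65: ✓ → 450
call_id=66: ✓ → 374
call_id=67: ✓ → 387
call_id=68: ✓ → 487
call_id=69: ✓ → 534
call_id=70: ✗
sale_sum = 328 + 335 + 450 + 374 + 387 + 487 + 534 = 2895

2895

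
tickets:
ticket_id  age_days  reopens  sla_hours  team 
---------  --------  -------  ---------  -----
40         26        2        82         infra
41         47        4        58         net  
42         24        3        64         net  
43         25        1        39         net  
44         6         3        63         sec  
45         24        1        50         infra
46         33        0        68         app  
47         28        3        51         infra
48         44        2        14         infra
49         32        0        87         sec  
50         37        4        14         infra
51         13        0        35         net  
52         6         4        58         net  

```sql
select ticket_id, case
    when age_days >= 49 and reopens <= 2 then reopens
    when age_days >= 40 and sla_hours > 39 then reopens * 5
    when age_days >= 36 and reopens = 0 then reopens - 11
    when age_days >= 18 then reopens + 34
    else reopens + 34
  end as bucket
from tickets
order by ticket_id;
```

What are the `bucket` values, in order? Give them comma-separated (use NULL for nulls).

ticket_id=40: age_days >= 18 → 36
ticket_id=41: age_days >= 40 and sla_hours > 39 → 20
ticket_id=42: age_days >= 18 → 37
ticket_id=43: age_days >= 18 → 35
ticket_id=44: ELSE → 37
ticket_id=45: age_days >= 18 → 35
ticket_id=46: age_days >= 18 → 34
ticket_id=47: age_days >= 18 → 37
ticket_id=48: age_days >= 18 → 36
ticket_id=49: age_days >= 18 → 34
ticket_id=50: age_days >= 18 → 38
ticket_id=51: ELSE → 34
ticket_id=52: ELSE → 38

36, 20, 37, 35, 37, 35, 34, 37, 36, 34, 38, 34, 38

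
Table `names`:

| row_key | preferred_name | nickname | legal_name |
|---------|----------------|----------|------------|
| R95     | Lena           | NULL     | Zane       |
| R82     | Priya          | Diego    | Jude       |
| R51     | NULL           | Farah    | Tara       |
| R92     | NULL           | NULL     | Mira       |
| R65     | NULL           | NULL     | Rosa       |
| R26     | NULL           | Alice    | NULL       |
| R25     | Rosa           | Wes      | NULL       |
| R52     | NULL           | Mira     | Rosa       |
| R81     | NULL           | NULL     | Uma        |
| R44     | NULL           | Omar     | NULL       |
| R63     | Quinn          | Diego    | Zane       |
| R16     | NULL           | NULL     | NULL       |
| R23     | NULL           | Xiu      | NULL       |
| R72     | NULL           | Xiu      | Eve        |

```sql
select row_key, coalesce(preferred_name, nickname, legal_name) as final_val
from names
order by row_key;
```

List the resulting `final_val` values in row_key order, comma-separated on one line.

NULL, Xiu, Rosa, Alice, Omar, Farah, Mira, Quinn, Rosa, Xiu, Uma, Priya, Mira, Lena

row_key=R16: preferred_name=NULL, nickname=NULL, legal_name=NULL (all NULL) → NULL
row_key=R23: preferred_name=NULL, nickname=Xiu → Xiu
row_key=R25: preferred_name=Rosa → Rosa
row_key=R26: preferred_name=NULL, nickname=Alice → Alice
row_key=R44: preferred_name=NULL, nickname=Omar → Omar
row_key=R51: preferred_name=NULL, nickname=Farah → Farah
row_key=R52: preferred_name=NULL, nickname=Mira → Mira
row_key=R63: preferred_name=Quinn → Quinn
row_key=R65: preferred_name=NULL, nickname=NULL, legal_name=Rosa → Rosa
row_key=R72: preferred_name=NULL, nickname=Xiu → Xiu
row_key=R81: preferred_name=NULL, nickname=NULL, legal_name=Uma → Uma
row_key=R82: preferred_name=Priya → Priya
row_key=R92: preferred_name=NULL, nickname=NULL, legal_name=Mira → Mira
row_key=R95: preferred_name=Lena → Lena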